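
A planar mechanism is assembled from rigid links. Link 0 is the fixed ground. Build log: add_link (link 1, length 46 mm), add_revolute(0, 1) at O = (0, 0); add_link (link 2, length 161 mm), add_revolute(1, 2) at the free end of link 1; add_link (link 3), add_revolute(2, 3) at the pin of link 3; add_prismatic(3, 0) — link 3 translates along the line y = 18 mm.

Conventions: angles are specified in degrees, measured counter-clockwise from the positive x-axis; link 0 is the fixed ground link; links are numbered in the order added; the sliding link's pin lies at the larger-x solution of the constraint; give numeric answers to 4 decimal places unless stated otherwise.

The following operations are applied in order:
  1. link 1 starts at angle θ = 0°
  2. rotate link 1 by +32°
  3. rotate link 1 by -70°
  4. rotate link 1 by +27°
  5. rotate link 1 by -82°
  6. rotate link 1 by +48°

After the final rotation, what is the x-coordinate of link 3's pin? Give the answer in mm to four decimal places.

geometry: r = 46 mm, L = 161 mm, e = 18 mm; θ starts at 0°
rotate link 1 by +32°: θ ← 0° +32° = 32°
rotate link 1 by -70°: θ ← 32° -70° = -38°
rotate link 1 by +27°: θ ← -38° +27° = -11°
rotate link 1 by -82°: θ ← -11° -82° = -93°
rotate link 1 by +48°: θ ← -93° +48° = -45°
crank pin P = (r cos θ, r sin θ) = (32.526912, -32.526912)
h = r sin θ − e = -32.526912 − 18 = -50.526912
x = r cos θ + √(L² − h²) = 32.526912 + 152.866056 = 185.392968

185.3930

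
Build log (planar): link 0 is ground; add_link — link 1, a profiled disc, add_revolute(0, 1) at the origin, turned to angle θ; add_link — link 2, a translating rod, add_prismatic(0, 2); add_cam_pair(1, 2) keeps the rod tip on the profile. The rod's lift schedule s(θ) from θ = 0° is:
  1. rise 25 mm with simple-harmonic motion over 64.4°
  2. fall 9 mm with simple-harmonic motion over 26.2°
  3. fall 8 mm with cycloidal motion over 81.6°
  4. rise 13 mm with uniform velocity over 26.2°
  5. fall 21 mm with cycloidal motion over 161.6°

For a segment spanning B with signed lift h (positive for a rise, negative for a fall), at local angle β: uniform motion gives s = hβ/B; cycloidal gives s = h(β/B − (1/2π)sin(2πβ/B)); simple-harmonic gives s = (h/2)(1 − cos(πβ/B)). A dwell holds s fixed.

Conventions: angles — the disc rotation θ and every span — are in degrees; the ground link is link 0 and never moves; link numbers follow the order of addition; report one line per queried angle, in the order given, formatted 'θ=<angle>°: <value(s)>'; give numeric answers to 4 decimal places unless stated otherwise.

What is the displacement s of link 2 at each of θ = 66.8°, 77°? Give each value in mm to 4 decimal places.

seg 1 [0°–64.4°] simple-harmonic, h=25: full span → s += 25 → s = 25.0000
seg 2 [64.4°–90.6°] simple-harmonic, h=-9: θ=66.8° here. β=2.4, B=26.2. -9/2·(1 − cos(π·0.0916)) = -0.1851 → s = 24.8149
seg 2 [64.4°–90.6°] simple-harmonic, h=-9: θ=77° here. β=12.6, B=26.2. -9/2·(1 − cos(π·0.4809)) = -4.2304 → s = 20.7696

θ=66.8°: 24.8149
θ=77°: 20.7696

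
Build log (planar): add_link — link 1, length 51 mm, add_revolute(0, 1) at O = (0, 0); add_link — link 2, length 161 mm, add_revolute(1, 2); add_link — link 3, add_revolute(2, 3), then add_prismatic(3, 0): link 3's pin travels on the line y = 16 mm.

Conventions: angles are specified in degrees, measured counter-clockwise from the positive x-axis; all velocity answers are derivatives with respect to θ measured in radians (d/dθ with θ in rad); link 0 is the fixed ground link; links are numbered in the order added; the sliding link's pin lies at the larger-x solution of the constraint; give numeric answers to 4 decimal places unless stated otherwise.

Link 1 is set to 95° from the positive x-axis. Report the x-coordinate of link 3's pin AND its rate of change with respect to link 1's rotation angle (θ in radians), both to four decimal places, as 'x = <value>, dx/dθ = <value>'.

geometry: r = 51 mm, L = 161 mm, e = 16 mm
crank pin P = (r cos θ, r sin θ) = (-4.444943, 50.805930)
h = r sin θ − e = 50.805930 − 16 = 34.805930
x = r cos θ + √(L² − h²) = -4.444943 + 157.192707 = 152.747765
dx/dθ = −r sin θ − h·r cos θ/√(L² − h²) (θ in radians; h = 34.805930) = -49.821721

x = 152.7478, dx/dθ = -49.8217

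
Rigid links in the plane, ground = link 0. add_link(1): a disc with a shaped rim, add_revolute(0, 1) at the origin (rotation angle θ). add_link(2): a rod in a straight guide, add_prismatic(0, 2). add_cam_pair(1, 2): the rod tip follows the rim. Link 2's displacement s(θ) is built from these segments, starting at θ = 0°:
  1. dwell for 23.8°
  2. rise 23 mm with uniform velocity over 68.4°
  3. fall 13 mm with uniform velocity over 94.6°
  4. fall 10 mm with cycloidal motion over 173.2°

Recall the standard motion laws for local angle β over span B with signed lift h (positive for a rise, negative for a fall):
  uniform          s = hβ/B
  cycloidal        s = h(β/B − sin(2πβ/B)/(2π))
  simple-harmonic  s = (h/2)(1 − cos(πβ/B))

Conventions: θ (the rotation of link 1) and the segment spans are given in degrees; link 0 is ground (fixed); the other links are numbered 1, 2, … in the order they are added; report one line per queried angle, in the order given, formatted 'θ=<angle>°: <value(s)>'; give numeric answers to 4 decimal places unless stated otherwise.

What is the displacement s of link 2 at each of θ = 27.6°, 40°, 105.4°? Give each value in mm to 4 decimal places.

segment 1 (0° to 23.8°, dwell): s unchanged at 0.0000
θ = 27.6° falls in segment 2 (23.8° to 92.2°, uniform, h = 23): β = 27.6 − 23.8 = 3.8°, B = 68.4°; Δs = 23·3.8/68.4 = 1.2778; s = 0.0000 + 1.2778 = 1.2778
θ = 40° falls in segment 2 (23.8° to 92.2°, uniform, h = 23): β = 40 − 23.8 = 16.2°, B = 68.4°; Δs = 23·16.2/68.4 = 5.4474; s = 0.0000 + 5.4474 = 5.4474
segment 2 (23.8° to 92.2°, uniform, h = 23) is passed completely: s = 0.0000 + (23) = 23.0000
θ = 105.4° falls in segment 3 (92.2° to 186.8°, uniform, h = -13): β = 105.4 − 92.2 = 13.2°, B = 94.6°; Δs = -13·13.2/94.6 = -1.8140; s = 23.0000 − 1.8140 = 21.1860

θ=27.6°: 1.2778
θ=40°: 5.4474
θ=105.4°: 21.1860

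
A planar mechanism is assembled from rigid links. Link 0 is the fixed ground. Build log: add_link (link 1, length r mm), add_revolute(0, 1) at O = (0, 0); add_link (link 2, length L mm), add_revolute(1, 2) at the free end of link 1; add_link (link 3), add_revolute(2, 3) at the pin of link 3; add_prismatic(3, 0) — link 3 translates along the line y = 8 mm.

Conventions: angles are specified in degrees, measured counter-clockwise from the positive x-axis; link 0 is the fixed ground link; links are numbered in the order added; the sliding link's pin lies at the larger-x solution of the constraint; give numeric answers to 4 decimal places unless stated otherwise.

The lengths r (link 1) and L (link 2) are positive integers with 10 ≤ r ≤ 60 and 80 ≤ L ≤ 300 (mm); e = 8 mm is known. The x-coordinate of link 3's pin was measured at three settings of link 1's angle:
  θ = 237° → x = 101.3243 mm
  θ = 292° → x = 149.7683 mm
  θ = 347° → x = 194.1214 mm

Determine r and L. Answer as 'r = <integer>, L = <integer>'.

constraint per measurement: (x − r cos θ)² + (r sin θ − e)² = L²
subtracting the θ₁ and θ₂ equations cancels the r² and L² terms:
r = (x₁² − x₂²) / (2[(x₁cos θ₁ + e sin θ₁) − (x₂cos θ₂ + e sin θ₂)]) = 55.0000 → r = 55
L² = (x₁ − r cos θ₁)² + (r sin θ₁ − e)² = 20164.0125 → L = 142.0000 → L = 142
check at θ₃=347°: x = 194.1214 (printed 194.1214) ✓

r = 55, L = 142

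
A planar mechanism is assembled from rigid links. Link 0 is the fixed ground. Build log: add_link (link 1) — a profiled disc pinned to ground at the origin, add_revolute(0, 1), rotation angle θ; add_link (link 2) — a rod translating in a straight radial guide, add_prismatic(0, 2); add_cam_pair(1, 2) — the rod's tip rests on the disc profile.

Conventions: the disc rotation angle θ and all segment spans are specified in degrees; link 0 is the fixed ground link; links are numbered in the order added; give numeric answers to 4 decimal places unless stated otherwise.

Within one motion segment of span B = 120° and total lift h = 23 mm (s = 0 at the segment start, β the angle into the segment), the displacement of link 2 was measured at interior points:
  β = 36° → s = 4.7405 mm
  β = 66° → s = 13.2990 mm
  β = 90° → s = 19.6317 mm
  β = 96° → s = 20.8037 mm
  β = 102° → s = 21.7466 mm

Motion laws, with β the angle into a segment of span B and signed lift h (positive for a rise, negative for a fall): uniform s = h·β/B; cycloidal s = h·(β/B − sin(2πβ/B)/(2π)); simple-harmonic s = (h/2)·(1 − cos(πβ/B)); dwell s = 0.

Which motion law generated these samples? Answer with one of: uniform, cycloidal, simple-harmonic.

candidates at β/B = r: uniform s = h·r (linear in β); cycloidal s = h·(r − sin(2πr)/(2π)); simple-harmonic s = (h/2)(1 − cos(πr))
β=36°: printed 4.7405 | uniform 6.9000, cycloidal 3.4186, simple-harmonic 4.7405
β=66°: printed 13.2990 | uniform 12.6500, cycloidal 13.7812, simple-harmonic 13.2990
β=90°: printed 19.6317 | uniform 17.2500, cycloidal 20.9106, simple-harmonic 19.6317
β=96°: printed 20.8037 | uniform 18.4000, cycloidal 21.8814, simple-harmonic 20.8037
β=102°: printed 21.7466 | uniform 19.5500, cycloidal 22.5115, simple-harmonic 21.7466
only one law matches every sample → simple-harmonic

simple-harmonic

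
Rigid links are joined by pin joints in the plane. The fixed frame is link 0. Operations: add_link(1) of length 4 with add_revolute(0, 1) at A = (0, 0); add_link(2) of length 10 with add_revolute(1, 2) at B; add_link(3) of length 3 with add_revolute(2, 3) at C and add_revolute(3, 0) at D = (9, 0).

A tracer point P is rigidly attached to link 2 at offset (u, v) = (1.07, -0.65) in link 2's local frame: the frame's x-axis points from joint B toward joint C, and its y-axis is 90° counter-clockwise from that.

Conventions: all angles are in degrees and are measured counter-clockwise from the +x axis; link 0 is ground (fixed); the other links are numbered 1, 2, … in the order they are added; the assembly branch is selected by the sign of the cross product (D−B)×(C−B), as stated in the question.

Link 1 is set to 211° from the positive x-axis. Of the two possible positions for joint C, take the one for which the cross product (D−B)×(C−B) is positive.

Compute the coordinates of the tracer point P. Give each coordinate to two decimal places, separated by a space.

A=(0,0), D=(9.00,0)
B = A + 4.00·(cos211°, sin211°) = (-3.4287, -2.0602)
|BD| = 12.5983
circle(B,10.00) ∩ circle(D,3.00): a=9.9107, h=1.3331
  candidates: C₊=(6.1307,0.8757) cross=16.795; C₋=(6.5667,-1.7547) cross=-16.795
  branch + wants cross > 0 → take C=(6.1307,0.8757) (cross=16.795)
ex = (C−B)/|BC| = (0.9559,0.2936); ey = (-0.2936,0.9559)
P = B + 1.07·ex + -0.65·ey = (-2.2150,-2.3674)

-2.21 -2.37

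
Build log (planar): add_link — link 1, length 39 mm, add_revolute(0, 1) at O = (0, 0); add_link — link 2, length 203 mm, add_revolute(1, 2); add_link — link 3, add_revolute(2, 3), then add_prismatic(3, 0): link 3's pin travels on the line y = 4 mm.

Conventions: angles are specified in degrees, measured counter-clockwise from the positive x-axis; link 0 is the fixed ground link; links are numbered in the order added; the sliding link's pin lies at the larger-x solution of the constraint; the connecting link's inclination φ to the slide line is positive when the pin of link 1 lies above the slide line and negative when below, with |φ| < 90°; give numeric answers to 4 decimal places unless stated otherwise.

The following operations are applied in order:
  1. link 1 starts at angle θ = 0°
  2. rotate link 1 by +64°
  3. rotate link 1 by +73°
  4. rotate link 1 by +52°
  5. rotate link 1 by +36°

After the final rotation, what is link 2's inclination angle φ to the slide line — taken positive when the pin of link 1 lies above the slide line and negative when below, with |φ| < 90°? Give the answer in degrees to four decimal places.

geometry: r = 39 mm, L = 203 mm, e = 4 mm; θ starts at 0°
rotate link 1 by +64°: θ ← 0° +64° = 64°
rotate link 1 by +73°: θ ← 64° +73° = 137°
rotate link 1 by +52°: θ ← 137° +52° = 189°
rotate link 1 by +36°: θ ← 189° +36° = 225°
h = r sin θ − e = -27.577164 − 4 = -31.577164
sin φ = h / L = -31.577164 / 203 = -0.15555253
φ = arcsin(-0.15555253) = -8.948843°

-8.9488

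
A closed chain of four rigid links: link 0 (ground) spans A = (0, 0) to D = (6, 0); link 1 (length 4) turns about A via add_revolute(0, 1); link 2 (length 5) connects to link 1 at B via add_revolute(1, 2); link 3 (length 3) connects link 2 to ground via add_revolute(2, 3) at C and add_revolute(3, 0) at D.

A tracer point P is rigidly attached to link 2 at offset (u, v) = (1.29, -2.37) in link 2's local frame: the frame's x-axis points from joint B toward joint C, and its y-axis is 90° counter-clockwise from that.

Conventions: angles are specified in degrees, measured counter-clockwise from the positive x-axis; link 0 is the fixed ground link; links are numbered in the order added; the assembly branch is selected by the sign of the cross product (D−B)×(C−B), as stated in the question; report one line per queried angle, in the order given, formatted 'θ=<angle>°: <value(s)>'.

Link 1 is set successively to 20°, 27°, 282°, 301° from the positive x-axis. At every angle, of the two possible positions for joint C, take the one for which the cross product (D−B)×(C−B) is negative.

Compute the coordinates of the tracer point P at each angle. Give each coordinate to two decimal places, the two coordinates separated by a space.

A=(0,0), D=(6.00,0)
θ=20°: B = A + 4.00·(cos20°, sin20°) = (3.7588, 1.3681)
θ=20°: |BD| = 2.6258
θ=20°: circle(B,5.00) ∩ circle(D,3.00): a=4.3596, h=2.4482
θ=20°:   candidates: C₊=(8.7555,1.1863) cross=6.429; C₋=(6.2043,-2.9930) cross=-6.429
θ=20°:   branch - wants cross < 0 → take C=(6.2043,-2.9930) (cross=-6.429)
θ=20°: ex = (C−B)/|BC| = (0.4891,-0.8722); ey = (0.8722,0.4891)
θ=20°: P = B + 1.29·ex + -2.37·ey = (2.3226,-0.9163)
θ=27°: B = A + 4.00·(cos27°, sin27°) = (3.5640, 1.8160)
θ=27°: |BD| = 3.0384
θ=27°: circle(B,5.00) ∩ circle(D,3.00): a=4.1522, h=2.7856
θ=27°:   candidates: C₊=(8.5579,1.5676) cross=8.464; C₋=(5.2281,-2.8990) cross=-8.464
θ=27°:   branch - wants cross < 0 → take C=(5.2281,-2.8990) (cross=-8.464)
θ=27°: ex = (C−B)/|BC| = (0.3328,-0.9430); ey = (0.9430,0.3328)
θ=27°: P = B + 1.29·ex + -2.37·ey = (1.7585,-0.1893)
θ=282°: B = A + 4.00·(cos282°, sin282°) = (0.8316, -3.9126)
θ=282°: |BD| = 6.4823
θ=282°: circle(B,5.00) ∩ circle(D,3.00): a=4.4753, h=2.2298
θ=282°:   candidates: C₊=(3.0540,0.5664) cross=14.454; C₋=(5.7456,-2.9892) cross=-14.454
θ=282°:   branch - wants cross < 0 → take C=(5.7456,-2.9892) (cross=-14.454)
θ=282°: ex = (C−B)/|BC| = (0.9828,0.1847); ey = (-0.1847,0.9828)
θ=282°: P = B + 1.29·ex + -2.37·ey = (2.5371,-6.0036)
θ=301°: B = A + 4.00·(cos301°, sin301°) = (2.0602, -3.4287)
θ=301°: |BD| = 5.2229
θ=301°: circle(B,5.00) ∩ circle(D,3.00): a=4.1432, h=2.7990
θ=301°:   candidates: C₊=(3.3481,1.4026) cross=14.619; C₋=(7.0230,-2.8202) cross=-14.619
θ=301°:   branch - wants cross < 0 → take C=(7.0230,-2.8202) (cross=-14.619)
θ=301°: ex = (C−B)/|BC| = (0.9926,0.1217); ey = (-0.1217,0.9926)
θ=301°: P = B + 1.29·ex + -2.37·ey = (3.6290,-5.6241)

θ=20°: 2.32 -0.92
θ=27°: 1.76 -0.19
θ=282°: 2.54 -6.00
θ=301°: 3.63 -5.62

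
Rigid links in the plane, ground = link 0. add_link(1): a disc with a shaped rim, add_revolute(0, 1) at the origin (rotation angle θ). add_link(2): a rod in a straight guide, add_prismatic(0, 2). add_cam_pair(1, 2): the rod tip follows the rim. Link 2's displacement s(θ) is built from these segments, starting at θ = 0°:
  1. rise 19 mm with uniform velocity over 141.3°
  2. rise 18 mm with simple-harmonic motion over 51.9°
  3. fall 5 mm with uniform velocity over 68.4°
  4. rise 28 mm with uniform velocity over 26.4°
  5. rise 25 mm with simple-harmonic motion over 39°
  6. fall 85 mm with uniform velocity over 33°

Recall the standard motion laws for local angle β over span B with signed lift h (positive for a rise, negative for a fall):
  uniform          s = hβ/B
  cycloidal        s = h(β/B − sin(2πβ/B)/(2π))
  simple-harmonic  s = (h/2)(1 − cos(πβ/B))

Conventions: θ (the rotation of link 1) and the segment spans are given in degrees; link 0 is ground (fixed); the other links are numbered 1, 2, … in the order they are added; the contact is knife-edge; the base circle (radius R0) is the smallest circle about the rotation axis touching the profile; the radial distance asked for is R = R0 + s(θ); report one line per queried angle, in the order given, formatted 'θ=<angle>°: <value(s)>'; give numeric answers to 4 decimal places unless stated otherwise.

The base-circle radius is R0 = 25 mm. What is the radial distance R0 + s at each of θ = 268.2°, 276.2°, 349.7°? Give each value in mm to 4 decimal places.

segment 1 (0° to 141.3°, uniform, h = 19) is passed completely: s = 0.0000 + (19) = 19.0000
segment 2 (141.3° to 193.2°, simple-harmonic, h = 18) is passed completely: s = 19.0000 + (18) = 37.0000
segment 3 (193.2° to 261.6°, uniform, h = -5) is passed completely: s = 37.0000 + (-5) = 32.0000
θ = 268.2° falls in segment 4 (261.6° to 288°, uniform, h = 28): β = 268.2 − 261.6 = 6.6°, B = 26.4°; Δs = 28·6.6/26.4 = 7.0000; s = 32.0000 + 7.0000 = 39.0000
θ = 276.2° falls in segment 4 (261.6° to 288°, uniform, h = 28): β = 276.2 − 261.6 = 14.6°, B = 26.4°; Δs = 28·14.6/26.4 = 15.4848; s = 32.0000 + 15.4848 = 47.4848
segment 4 (261.6° to 288°, uniform, h = 28) is passed completely: s = 32.0000 + (28) = 60.0000
segment 5 (288° to 327°, simple-harmonic, h = 25) is passed completely: s = 60.0000 + (25) = 85.0000
θ = 349.7° falls in segment 6 (327° to 360°, uniform, h = -85): β = 349.7 − 327 = 22.7°, B = 33°; Δs = -85·22.7/33 = -58.4697; s = 85.0000 − 58.4697 = 26.5303
θ=268.2°: R = R0 + s = 25 + 39.0000 = 64.0000
θ=276.2°: R = R0 + s = 25 + 47.4848 = 72.4848
θ=349.7°: R = R0 + s = 25 + 26.5303 = 51.5303

θ=268.2°: 64.0000
θ=276.2°: 72.4848
θ=349.7°: 51.5303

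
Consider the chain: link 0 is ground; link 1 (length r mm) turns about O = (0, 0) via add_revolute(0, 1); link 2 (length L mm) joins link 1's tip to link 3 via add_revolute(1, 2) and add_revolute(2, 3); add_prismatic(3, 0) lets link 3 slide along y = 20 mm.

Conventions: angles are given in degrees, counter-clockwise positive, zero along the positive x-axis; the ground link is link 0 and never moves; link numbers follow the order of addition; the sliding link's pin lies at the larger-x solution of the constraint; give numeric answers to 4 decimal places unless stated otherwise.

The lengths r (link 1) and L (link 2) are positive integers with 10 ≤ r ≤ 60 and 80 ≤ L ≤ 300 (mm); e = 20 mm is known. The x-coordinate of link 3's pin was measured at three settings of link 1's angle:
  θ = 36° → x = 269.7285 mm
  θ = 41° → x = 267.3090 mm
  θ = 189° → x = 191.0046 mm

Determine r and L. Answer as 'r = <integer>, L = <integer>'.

constraint per measurement: (x − r cos θ)² + (r sin θ − e)² = L²
subtracting the θ₁ and θ₂ equations cancels the r² and L² terms:
r = (x₁² − x₂²) / (2[(x₁cos θ₁ + e sin θ₁) − (x₂cos θ₂ + e sin θ₂)]) = 43.0002 → r = 43
L² = (x₁ − r cos θ₁)² + (r sin θ₁ − e)² = 55224.9882 → L = 235.0000 → L = 235
check at θ₃=189°: x = 191.0046 (printed 191.0046) ✓

r = 43, L = 235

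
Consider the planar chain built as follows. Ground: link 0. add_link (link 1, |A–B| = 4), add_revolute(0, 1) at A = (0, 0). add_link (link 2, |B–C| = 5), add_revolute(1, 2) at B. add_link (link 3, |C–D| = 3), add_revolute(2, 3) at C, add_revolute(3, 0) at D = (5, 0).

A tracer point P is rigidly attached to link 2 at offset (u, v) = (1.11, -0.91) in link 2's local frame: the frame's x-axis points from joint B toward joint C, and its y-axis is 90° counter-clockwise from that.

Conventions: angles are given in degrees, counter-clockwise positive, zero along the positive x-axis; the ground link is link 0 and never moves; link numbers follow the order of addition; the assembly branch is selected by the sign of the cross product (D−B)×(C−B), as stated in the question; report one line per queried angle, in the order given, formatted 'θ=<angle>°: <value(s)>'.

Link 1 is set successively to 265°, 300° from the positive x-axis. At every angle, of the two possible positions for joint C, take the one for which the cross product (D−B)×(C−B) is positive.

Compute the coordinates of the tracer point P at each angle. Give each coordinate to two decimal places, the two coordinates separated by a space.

A=(0,0), D=(5.00,0)
θ=265°: B = A + 4.00·(cos265°, sin265°) = (-0.3486, -3.9848)
θ=265°: |BD| = 6.6698
θ=265°: circle(B,5.00) ∩ circle(D,3.00): a=4.5343, h=2.1071
θ=265°:   candidates: C₊=(2.0287,0.4139) cross=14.054; C₋=(4.5464,-2.9655) cross=-14.054
θ=265°:   branch + wants cross > 0 → take C=(2.0287,0.4139) (cross=14.054)
θ=265°: ex = (C−B)/|BC| = (0.4755,0.8797); ey = (-0.8797,0.4755)
θ=265°: P = B + 1.11·ex + -0.91·ey = (0.9797,-3.4409)
θ=300°: B = A + 4.00·(cos300°, sin300°) = (2.0000, -3.4641)
θ=300°: |BD| = 4.5826
θ=300°: circle(B,5.00) ∩ circle(D,3.00): a=4.0370, h=2.9500
θ=300°:   candidates: C₊=(2.4129,1.5188) cross=13.519; C₋=(6.8728,-2.3436) cross=-13.519
θ=300°:   branch + wants cross > 0 → take C=(2.4129,1.5188) (cross=13.519)
θ=300°: ex = (C−B)/|BC| = (0.0826,0.9966); ey = (-0.9966,0.0826)
θ=300°: P = B + 1.11·ex + -0.91·ey = (2.9986,-2.4330)

θ=265°: 0.98 -3.44
θ=300°: 3.00 -2.43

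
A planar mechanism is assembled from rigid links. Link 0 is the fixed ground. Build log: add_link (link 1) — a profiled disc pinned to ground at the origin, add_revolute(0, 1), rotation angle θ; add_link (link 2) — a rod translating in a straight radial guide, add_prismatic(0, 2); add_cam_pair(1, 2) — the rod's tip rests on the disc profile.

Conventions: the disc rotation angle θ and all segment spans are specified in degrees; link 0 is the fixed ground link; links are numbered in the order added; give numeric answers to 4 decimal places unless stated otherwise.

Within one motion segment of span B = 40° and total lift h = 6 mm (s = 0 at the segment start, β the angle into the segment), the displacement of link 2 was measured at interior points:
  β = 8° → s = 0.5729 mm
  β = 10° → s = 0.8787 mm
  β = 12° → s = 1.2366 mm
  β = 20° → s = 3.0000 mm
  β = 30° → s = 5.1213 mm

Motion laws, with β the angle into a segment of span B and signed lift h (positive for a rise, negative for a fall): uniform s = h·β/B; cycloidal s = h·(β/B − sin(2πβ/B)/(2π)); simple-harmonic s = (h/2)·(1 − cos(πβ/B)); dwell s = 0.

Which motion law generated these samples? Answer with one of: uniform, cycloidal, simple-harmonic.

candidates at β/B = r: uniform s = h·r (linear in β); cycloidal s = h·(r − sin(2πr)/(2π)); simple-harmonic s = (h/2)(1 − cos(πr))
β=8°: printed 0.5729 | uniform 1.2000, cycloidal 0.2918, simple-harmonic 0.5729
β=10°: printed 0.8787 | uniform 1.5000, cycloidal 0.5451, simple-harmonic 0.8787
β=12°: printed 1.2366 | uniform 1.8000, cycloidal 0.8918, simple-harmonic 1.2366
β=20°: printed 3.0000 | uniform 3.0000, cycloidal 3.0000, simple-harmonic 3.0000
β=30°: printed 5.1213 | uniform 4.5000, cycloidal 5.4549, simple-harmonic 5.1213
only one law matches every sample → simple-harmonic

simple-harmonic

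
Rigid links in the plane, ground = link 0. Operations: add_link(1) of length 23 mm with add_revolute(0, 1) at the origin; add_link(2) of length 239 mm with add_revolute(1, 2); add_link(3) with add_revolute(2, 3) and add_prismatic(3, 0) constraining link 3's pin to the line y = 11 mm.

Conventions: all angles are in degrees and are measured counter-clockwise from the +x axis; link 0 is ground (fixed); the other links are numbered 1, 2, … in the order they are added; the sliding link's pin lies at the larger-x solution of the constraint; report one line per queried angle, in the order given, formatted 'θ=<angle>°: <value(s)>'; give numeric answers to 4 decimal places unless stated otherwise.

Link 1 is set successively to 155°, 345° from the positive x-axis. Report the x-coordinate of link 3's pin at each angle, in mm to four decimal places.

geometry: r = 23 mm, L = 239 mm, e = 11 mm
θ=155°: crank pin P = (r cos θ, r sin θ) = (-20.845079, 9.720220)
θ=155°: h = r sin θ − e = 9.720220 − 11 = -1.279780
θ=155°: x = r cos θ + √(L² − h²) = -20.845079 + 238.996574 = 218.151494
θ=345°: crank pin P = (r cos θ, r sin θ) = (22.216294, -5.952838)
θ=345°: h = r sin θ − e = -5.952838 − 11 = -16.952838
θ=345°: x = r cos θ + √(L² − h²) = 22.216294 + 238.397989 = 260.614283

θ=155°: 218.1515
θ=345°: 260.6143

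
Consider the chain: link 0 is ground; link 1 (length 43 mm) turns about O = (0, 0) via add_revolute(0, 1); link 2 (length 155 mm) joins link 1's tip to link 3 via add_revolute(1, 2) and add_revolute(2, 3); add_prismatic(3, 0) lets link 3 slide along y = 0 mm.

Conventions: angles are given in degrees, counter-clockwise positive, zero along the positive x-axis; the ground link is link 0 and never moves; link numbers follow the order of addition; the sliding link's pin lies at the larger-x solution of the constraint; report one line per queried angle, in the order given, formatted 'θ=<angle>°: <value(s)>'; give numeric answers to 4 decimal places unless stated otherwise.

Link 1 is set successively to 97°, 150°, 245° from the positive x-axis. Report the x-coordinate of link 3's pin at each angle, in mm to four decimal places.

geometry: r = 43 mm, L = 155 mm, e = 0 mm
θ=97°: crank pin P = (r cos θ, r sin θ) = (-5.240382, 42.679485)
θ=97°: h = r sin θ − e = 42.679485 − 0 = 42.679485
θ=97°: x = r cos θ + √(L² − h²) = -5.240382 + 149.008260 = 143.767878
θ=150°: crank pin P = (r cos θ, r sin θ) = (-37.239092, 21.500000)
θ=150°: h = r sin θ − e = 21.500000 − 0 = 21.500000
θ=150°: x = r cos θ + √(L² − h²) = -37.239092 + 153.501629 = 116.262536
θ=245°: crank pin P = (r cos θ, r sin θ) = (-18.172585, -38.971235)
θ=245°: h = r sin θ − e = -38.971235 − 0 = -38.971235
θ=245°: x = r cos θ + √(L² − h²) = -18.172585 + 150.020808 = 131.848223

θ=97°: 143.7679
θ=150°: 116.2625
θ=245°: 131.8482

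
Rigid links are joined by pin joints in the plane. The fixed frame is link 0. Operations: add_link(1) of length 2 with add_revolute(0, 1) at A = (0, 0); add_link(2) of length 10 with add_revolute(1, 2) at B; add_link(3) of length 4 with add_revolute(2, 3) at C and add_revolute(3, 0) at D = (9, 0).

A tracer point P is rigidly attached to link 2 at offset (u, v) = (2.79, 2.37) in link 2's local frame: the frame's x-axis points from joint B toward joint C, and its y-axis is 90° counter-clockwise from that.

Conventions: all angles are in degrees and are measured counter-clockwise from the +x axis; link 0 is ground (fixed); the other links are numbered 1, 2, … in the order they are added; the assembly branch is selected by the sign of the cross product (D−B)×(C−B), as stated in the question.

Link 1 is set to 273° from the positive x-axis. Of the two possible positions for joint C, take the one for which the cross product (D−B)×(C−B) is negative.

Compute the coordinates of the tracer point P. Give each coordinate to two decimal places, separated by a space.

A=(0,0), D=(9.00,0)
B = A + 2.00·(cos273°, sin273°) = (0.1047, -1.9973)
|BD| = 9.1168
circle(B,10.00) ∩ circle(D,4.00): a=9.1653, h=3.9997
  candidates: C₊=(8.1711,3.9132) cross=36.464; C₋=(9.9235,-3.8919) cross=-36.464
  branch - wants cross < 0 → take C=(9.9235,-3.8919) (cross=-36.464)
ex = (C−B)/|BC| = (0.9819,-0.1895); ey = (0.1895,0.9819)
P = B + 2.79·ex + 2.37·ey = (3.2932,-0.1988)

3.29 -0.20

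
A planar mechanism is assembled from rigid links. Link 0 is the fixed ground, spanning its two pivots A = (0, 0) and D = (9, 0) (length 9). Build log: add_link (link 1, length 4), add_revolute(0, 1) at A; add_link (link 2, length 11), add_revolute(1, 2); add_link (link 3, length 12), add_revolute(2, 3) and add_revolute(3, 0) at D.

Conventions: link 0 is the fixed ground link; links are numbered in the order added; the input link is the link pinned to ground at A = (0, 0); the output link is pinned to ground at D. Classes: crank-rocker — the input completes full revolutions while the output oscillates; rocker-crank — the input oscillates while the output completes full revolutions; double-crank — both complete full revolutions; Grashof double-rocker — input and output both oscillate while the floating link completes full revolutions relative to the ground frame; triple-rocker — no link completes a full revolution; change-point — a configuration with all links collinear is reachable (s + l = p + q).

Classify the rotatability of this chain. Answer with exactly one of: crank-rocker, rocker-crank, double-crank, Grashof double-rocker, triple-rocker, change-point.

lengths: ground=9, input=4, coupler=11, output=12
sorted: s=4 (shortest), l=12 (longest), p+q=20
s + l = 16 vs p + q = 20
s + l < p + q (Grashof) with shortest = input link → crank-rocker

crank-rocker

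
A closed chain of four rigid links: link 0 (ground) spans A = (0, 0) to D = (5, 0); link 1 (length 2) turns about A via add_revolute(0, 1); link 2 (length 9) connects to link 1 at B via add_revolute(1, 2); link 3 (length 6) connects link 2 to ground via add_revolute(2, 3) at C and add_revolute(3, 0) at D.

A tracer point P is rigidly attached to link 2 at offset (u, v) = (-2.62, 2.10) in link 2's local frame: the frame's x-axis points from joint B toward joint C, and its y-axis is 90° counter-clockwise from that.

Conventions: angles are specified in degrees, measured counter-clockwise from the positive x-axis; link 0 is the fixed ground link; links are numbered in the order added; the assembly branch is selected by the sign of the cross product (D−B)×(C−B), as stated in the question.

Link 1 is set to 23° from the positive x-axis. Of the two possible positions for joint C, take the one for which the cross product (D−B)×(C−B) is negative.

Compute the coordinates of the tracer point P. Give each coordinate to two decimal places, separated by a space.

A=(0,0), D=(5.00,0)
B = A + 2.00·(cos23°, sin23°) = (1.8410, 0.7815)
|BD| = 3.2542
circle(B,9.00) ∩ circle(D,6.00): a=8.5412, h=2.8368
  candidates: C₊=(10.8135,1.4842) cross=9.232; C₋=(9.4511,-4.0234) cross=-9.232
  branch - wants cross < 0 → take C=(9.4511,-4.0234) (cross=-9.232)
ex = (C−B)/|BC| = (0.8456,-0.5339); ey = (0.5339,0.8456)
P = B + -2.62·ex + 2.10·ey = (0.7468,3.9559)

0.75 3.96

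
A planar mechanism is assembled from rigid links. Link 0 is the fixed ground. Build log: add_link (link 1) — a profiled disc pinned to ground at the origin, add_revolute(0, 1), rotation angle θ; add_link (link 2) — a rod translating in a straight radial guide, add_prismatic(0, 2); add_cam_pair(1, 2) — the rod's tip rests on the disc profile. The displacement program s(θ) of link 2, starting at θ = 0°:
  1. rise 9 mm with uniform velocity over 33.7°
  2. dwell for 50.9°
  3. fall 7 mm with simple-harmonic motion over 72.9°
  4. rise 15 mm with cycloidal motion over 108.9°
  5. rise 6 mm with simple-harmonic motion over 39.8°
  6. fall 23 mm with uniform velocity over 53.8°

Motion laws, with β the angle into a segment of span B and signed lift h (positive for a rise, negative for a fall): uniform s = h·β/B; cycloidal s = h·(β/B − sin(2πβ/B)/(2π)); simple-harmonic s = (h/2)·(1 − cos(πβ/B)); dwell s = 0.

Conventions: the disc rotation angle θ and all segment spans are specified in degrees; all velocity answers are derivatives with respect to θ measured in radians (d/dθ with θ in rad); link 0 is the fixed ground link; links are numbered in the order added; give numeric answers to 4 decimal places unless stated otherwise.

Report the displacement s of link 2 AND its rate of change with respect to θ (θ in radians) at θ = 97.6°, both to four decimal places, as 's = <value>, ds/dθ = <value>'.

seg 1 [0°–33.7°] uniform, h=9: full span → s += 9 → s = 9.0000
seg 2 [33.7°–84.6°] dwell: s stays 9.0000
seg 3 [84.6°–157.5°] simple-harmonic, h=-7: θ=97.6° here. β=13, B=72.9. -7/2·(1 − cos(π·0.1783)) = -0.5350 → s = 8.4650
velocity in seg [84.6°–157.5°] (simple-harmonic), θ in radians: β = 13° = 0.2269 rad, B = 72.9° = 1.2723 rad; ds/dθ = (πh/(2B)) sin(πβ/B) = (π·(-7)/(2·1.2723)) sin(π·0.1783) = -4.592176 mm/rad

s = 8.4650, ds/dθ = -4.5922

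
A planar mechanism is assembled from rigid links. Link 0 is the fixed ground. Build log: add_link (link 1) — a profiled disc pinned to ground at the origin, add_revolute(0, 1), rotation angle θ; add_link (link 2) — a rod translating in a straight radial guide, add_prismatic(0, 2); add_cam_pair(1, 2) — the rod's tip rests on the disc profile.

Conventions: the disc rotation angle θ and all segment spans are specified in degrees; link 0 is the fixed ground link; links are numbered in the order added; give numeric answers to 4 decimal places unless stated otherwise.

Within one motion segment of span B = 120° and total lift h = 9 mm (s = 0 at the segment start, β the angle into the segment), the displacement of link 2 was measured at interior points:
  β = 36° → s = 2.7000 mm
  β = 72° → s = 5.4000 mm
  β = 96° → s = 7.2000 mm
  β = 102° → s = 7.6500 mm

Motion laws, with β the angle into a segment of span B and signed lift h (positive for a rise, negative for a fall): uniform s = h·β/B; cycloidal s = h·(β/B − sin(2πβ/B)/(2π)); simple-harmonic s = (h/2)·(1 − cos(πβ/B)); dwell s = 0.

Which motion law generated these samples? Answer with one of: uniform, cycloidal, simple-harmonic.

candidates at β/B = r: uniform s = h·r (linear in β); cycloidal s = h·(r − sin(2πr)/(2π)); simple-harmonic s = (h/2)(1 − cos(πr))
β=36°: printed 2.7000 | uniform 2.7000, cycloidal 1.3377, simple-harmonic 1.8550
β=72°: printed 5.4000 | uniform 5.4000, cycloidal 6.2419, simple-harmonic 5.8906
β=96°: printed 7.2000 | uniform 7.2000, cycloidal 8.5623, simple-harmonic 8.1406
β=102°: printed 7.6500 | uniform 7.6500, cycloidal 8.8088, simple-harmonic 8.5095
only one law matches every sample → uniform

uniform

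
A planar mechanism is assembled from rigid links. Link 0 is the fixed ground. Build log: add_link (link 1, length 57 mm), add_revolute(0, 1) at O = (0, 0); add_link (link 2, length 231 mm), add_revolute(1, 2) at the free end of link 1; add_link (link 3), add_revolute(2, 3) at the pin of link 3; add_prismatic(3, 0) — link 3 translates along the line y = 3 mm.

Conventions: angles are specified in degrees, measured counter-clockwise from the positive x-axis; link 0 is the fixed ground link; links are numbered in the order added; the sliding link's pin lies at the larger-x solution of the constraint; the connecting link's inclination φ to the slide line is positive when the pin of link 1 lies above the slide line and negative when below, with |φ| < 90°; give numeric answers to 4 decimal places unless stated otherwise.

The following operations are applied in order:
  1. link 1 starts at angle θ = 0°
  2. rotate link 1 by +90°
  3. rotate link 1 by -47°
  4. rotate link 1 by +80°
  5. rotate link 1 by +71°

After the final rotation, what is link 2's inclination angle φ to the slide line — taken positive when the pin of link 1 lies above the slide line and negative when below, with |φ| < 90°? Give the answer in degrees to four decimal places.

geometry: r = 57 mm, L = 231 mm, e = 3 mm; θ starts at 0°
rotate link 1 by +90°: θ ← 0° +90° = 90°
rotate link 1 by -47°: θ ← 90° -47° = 43°
rotate link 1 by +80°: θ ← 43° +80° = 123°
rotate link 1 by +71°: θ ← 123° +71° = 194°
h = r sin θ − e = -13.789548 − 3 = -16.789548
sin φ = h / L = -16.789548 / 231 = -0.07268203
φ = arcsin(-0.07268203) = -4.168049°

-4.1680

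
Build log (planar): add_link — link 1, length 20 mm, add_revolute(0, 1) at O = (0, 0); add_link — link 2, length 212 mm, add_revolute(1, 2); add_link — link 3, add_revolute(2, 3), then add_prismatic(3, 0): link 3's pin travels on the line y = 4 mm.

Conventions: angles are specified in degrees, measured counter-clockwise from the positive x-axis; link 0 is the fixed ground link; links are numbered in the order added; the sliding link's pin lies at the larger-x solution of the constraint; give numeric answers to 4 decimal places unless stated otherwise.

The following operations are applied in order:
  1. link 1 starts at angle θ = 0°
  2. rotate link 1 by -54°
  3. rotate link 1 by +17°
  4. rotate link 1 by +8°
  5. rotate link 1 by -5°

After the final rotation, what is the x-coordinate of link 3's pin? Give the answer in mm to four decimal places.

geometry: r = 20 mm, L = 212 mm, e = 4 mm; θ starts at 0°
rotate link 1 by -54°: θ ← 0° -54° = -54°
rotate link 1 by +17°: θ ← -54° +17° = -37°
rotate link 1 by +8°: θ ← -37° +8° = -29°
rotate link 1 by -5°: θ ← -29° -5° = -34°
crank pin P = (r cos θ, r sin θ) = (16.580751, -11.183858)
h = r sin θ − e = -11.183858 − 4 = -15.183858
x = r cos θ + √(L² − h²) = 16.580751 + 211.455552 = 228.036303

228.0363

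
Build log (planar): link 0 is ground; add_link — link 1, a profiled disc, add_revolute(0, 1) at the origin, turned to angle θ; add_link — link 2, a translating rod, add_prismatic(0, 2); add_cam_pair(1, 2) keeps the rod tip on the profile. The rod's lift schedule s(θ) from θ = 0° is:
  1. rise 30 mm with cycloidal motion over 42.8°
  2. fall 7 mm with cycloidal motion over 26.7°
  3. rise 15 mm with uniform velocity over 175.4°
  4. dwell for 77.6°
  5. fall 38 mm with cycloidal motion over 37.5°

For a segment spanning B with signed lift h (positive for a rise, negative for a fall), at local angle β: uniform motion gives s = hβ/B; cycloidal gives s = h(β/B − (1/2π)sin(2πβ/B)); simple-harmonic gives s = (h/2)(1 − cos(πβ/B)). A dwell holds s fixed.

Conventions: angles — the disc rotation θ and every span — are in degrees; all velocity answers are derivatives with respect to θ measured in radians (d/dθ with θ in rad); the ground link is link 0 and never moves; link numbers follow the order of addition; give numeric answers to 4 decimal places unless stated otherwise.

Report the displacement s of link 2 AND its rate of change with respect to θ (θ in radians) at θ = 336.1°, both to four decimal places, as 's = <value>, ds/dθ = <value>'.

seg 1 [0°–42.8°] cycloidal, h=30: full span → s += 30 → s = 30.0000
seg 2 [42.8°–69.5°] cycloidal, h=-7: full span → s += -7 → s = 23.0000
seg 3 [69.5°–244.9°] uniform, h=15: full span → s += 15 → s = 38.0000
seg 4 [244.9°–322.5°] dwell: s stays 38.0000
seg 5 [322.5°–360°] cycloidal, h=-38: θ=336.1° here. β=13.6, B=37.5. -38·(0.3627 − sin(2π·0.3627)/(2π)) = -9.1866 → s = 28.8134
velocity in seg [322.5°–360°] (cycloidal), θ in radians: β = 13.6° = 0.2374 rad, B = 37.5° = 0.6545 rad; ds/dθ = (h/B)(1 − cos(2πβ/B)) = ((-38)/0.6545)(1 − cos(2π·0.3627)) = -95.812709 mm/rad

s = 28.8134, ds/dθ = -95.8127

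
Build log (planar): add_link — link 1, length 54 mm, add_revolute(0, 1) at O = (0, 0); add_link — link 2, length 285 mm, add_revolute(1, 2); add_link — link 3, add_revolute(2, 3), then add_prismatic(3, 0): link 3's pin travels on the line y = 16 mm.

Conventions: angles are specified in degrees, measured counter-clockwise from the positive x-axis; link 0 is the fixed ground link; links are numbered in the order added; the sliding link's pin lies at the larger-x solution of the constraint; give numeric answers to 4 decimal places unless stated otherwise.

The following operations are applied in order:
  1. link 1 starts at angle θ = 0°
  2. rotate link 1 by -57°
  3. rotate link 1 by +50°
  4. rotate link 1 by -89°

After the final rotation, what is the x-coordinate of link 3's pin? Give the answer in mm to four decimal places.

geometry: r = 54 mm, L = 285 mm, e = 16 mm; θ starts at 0°
rotate link 1 by -57°: θ ← 0° -57° = -57°
rotate link 1 by +50°: θ ← -57° +50° = -7°
rotate link 1 by -89°: θ ← -7° -89° = -96°
crank pin P = (r cos θ, r sin θ) = (-5.644537, -53.704182)
h = r sin θ − e = -53.704182 − 16 = -69.704182
x = r cos θ + √(L² − h²) = -5.644537 + 276.344580 = 270.700043

270.7000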